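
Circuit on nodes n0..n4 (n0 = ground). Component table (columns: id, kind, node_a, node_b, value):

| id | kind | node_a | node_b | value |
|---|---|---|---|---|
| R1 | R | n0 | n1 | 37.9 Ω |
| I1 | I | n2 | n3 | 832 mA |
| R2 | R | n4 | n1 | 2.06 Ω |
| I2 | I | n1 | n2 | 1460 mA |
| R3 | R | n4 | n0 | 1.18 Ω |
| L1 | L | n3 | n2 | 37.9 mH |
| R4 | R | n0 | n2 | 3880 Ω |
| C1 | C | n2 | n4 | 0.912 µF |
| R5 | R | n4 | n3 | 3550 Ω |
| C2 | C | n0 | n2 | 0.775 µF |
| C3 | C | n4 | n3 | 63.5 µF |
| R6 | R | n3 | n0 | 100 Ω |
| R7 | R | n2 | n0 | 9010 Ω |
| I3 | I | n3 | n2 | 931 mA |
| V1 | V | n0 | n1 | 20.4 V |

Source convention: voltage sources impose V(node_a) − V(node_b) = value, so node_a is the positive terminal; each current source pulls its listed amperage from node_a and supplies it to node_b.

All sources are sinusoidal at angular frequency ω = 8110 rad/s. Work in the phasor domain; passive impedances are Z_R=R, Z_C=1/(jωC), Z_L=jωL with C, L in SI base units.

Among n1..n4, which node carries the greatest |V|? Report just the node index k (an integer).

2

MNA unknowns: 4 node voltages V₁..V_4 plus 1 source current (V1)
R1: Y=0.02639+0.000j on G[0,1]
I1: z[2]−=0.832, z[3]+=0.832
R2: Y=0.4854+0.000j on G[4,1]
I2: z[1]−=1.46, z[2]+=1.46
R3: Y=0.8475+0.000j on G[4,0]
L1: Y=0.000-0.003253j on G[3,2]
R4: Y=0.0002577+0.000j on G[0,2]
C1: Y=0.000+0.007396j on G[2,4]
R5: Y=0.0002817+0.000j on G[4,3]
C2: Y=0.000+0.006285j on G[0,2]
C3: Y=0.000+0.5150j on G[4,3]
R6: Y=0.01000+0.000j on G[3,0]
R7: Y=0.0001110+0.000j on G[2,0]
I3: z[3]−=0.931, z[2]+=0.931
V1: row V0−V1=20.4, i_V1 at 0,1
solve → V1=-20.40+0.000j, V2=2.543-149.7j, V3=-7.069+1.029j, V4=-6.988+0.02171j
aux → i_V1=-5.589-0.01054j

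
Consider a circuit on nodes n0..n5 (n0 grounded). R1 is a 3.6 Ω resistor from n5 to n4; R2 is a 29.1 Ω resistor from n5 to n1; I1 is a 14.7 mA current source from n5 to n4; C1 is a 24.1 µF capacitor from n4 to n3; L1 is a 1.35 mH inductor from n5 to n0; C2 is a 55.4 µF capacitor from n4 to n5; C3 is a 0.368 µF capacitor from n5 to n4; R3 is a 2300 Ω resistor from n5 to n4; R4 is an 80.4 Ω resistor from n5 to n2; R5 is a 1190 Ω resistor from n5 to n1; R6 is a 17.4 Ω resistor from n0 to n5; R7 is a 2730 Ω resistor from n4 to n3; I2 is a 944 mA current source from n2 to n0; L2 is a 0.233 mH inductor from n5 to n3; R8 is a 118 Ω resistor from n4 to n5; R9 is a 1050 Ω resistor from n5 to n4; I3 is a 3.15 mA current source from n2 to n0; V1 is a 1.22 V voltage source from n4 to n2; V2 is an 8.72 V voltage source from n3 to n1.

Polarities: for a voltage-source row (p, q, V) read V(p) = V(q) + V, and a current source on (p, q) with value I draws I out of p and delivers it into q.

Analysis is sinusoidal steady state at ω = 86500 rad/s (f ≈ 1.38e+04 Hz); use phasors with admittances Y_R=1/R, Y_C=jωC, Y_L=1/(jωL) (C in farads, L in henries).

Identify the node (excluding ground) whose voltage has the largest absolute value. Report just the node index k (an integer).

Apply KCL at each of the 5 non-ground nodes and solve the resulting linear system.
Node n1: branches {R2, R5, V2} → V_1 = -24.85-2.424j
Node n2: branches {R4, I2, I3, V1} → V_2 = -17.35-2.277j
Node n3: branches {C1, R7, L2, V2} → V_3 = -16.13-2.424j
Node n4: branches {R1, I1, C1, C2, C3, R3, R7, R8, R9, V1} → V_4 = -16.13-2.277j
Node n5: branches {R1, R2, I1, L1, C2, C3, R3, R4, R5, R6, L2, R8, R9} → V_5 = -16.12-2.402j
Source currents: i(V1)=0.9319+0.001564j, i(V2)=-0.3072-0.0007803j

1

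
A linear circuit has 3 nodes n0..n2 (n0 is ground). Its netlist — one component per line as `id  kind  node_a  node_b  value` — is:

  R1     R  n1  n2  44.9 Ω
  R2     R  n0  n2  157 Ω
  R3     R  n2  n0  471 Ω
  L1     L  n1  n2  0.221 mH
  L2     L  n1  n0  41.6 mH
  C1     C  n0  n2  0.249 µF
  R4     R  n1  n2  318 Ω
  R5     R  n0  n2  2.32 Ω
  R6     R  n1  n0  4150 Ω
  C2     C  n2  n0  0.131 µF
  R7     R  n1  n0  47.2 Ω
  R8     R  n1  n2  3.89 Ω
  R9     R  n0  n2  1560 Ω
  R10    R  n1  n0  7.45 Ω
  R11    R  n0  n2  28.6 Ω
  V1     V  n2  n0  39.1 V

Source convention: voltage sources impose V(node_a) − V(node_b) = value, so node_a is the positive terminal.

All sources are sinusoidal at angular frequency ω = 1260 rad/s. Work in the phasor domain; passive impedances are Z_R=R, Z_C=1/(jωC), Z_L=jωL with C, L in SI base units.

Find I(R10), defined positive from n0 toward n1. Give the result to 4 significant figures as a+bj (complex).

Apply KCL at each of the 2 non-ground nodes and solve the resulting linear system.
Node n1: branches {R1, L1, L2, R4, R6, R7, R8, R10} → V_1 = 38.69-1.637j
Node n2: branches {R1, R2, R3, L1, C1, R4, R5, C2, R8, R9, R11, V1} → V_2 = 39.10+0.000j
Source currents: i(V1)=-24.57+0.9743j

-5.194+0.2197j A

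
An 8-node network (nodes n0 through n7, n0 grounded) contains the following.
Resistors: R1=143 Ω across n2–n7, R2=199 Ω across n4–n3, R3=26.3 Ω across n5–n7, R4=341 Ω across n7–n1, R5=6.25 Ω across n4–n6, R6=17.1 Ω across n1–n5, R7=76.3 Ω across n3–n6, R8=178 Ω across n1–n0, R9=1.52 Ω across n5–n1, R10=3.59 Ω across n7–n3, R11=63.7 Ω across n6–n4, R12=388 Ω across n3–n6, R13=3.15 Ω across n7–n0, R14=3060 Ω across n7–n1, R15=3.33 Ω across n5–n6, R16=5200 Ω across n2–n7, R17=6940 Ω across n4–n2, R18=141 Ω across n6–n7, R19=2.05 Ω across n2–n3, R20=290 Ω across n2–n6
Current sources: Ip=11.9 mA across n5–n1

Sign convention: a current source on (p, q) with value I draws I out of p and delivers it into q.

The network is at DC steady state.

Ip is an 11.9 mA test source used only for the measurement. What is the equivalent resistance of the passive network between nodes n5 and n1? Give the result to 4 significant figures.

Element admittances at DC:
  Y(R1) = 0.006993 S between n2,n7
  Y(R2) = 0.005025 S between n4,n3
  Y(R3) = 0.03802 S between n5,n7
  Y(R4) = 0.002933 S between n7,n1
  Y(R5) = 0.1600 S between n4,n6
  Y(R6) = 0.05848 S between n1,n5
  Y(R7) = 0.01311 S between n3,n6
  Y(R8) = 0.005618 S between n1,n0
  Y(R9) = 0.6579 S between n5,n1
  Y(R10) = 0.2786 S between n7,n3
  Y(R11) = 0.01570 S between n6,n4
  Y(R12) = 0.002577 S between n3,n6
  Y(R13) = 0.3175 S between n7,n0
  Y(R14) = 0.0003268 S between n7,n1
  Y(R15) = 0.3003 S between n5,n6
  Y(R16) = 0.0001923 S between n2,n7
  Y(R17) = 0.0001441 S between n4,n2
  Y(R18) = 0.007092 S between n6,n7
  Y(R19) = 0.4878 S between n2,n3
  Y(R20) = 0.003448 S between n2,n6
  Ip: injects 0.0119 A into n1 (from n5)
Assemble and solve the 7×7 MNA system:
  V(n1)=0.01422  V(n2)=-0.0004005  V(n3)=-0.0003906  V(n4)=-0.001992  V(n5)=-0.002214  V(n6)=-0.002039  V(n7)=-0.0002517

R_eq = 1.381 Ω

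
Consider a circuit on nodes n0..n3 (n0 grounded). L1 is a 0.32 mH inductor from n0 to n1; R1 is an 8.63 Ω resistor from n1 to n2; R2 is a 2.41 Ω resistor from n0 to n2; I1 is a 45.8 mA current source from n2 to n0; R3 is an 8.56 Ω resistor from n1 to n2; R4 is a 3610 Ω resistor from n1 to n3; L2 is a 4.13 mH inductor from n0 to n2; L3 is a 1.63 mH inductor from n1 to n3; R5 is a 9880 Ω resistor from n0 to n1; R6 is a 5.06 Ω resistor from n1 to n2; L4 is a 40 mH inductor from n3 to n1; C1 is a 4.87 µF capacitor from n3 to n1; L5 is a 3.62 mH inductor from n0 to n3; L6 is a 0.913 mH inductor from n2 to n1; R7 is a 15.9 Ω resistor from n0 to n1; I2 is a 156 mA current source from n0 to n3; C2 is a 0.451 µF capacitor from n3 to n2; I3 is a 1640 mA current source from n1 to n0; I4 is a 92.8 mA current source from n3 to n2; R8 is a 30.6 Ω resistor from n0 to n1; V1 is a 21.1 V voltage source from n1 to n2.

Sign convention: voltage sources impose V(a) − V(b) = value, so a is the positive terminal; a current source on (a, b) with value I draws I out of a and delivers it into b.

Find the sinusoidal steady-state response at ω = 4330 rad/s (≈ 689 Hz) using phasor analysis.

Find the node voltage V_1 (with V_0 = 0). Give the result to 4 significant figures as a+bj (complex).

Apply KCL at each of the 3 non-ground nodes and solve the resulting linear system.
Node n1: branches {L1, R1, R3, R4, L3, R5, R6, L4, C1, L6, R7, I3, R8, V1} → V_1 = 4.968+5.693j
Node n2: branches {R1, R2, I1, R3, L2, R6, L6, C2, I4, V1} → V_2 = -16.13+5.693j
Node n3: branches {R4, L3, L4, C1, L5, I2, C2, I4} → V_3 = 3.501+4.101j
Source currents: i(V1)=-15.51+8.563j

4.968+5.693j V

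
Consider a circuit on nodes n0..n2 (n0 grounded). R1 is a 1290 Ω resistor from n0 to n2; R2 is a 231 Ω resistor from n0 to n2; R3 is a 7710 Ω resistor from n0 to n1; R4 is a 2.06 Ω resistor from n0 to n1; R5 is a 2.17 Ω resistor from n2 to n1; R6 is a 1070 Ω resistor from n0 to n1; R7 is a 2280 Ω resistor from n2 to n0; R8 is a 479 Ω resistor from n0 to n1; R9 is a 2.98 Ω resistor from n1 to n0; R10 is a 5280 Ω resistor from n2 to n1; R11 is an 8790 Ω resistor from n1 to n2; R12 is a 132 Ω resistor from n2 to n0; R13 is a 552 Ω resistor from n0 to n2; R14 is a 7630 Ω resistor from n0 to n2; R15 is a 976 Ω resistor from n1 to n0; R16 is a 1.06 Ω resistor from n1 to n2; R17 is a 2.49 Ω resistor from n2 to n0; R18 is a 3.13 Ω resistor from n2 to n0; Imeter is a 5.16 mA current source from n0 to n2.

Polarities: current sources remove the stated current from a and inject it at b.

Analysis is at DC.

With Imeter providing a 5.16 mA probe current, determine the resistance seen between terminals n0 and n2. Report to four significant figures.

R_eq = 0.7962 Ω

Apply KCL at each of the 2 non-ground nodes and solve the resulting linear system.
Node n1: branches {R3, R4, R5, R6, R8, R9, R10, R11, R15, R16} → V_1 = 0.002588
Node n2: branches {R1, R2, R5, R7, R10, R11, R12, R13, R14, R16, R17, R18, Imeter} → V_2 = 0.004108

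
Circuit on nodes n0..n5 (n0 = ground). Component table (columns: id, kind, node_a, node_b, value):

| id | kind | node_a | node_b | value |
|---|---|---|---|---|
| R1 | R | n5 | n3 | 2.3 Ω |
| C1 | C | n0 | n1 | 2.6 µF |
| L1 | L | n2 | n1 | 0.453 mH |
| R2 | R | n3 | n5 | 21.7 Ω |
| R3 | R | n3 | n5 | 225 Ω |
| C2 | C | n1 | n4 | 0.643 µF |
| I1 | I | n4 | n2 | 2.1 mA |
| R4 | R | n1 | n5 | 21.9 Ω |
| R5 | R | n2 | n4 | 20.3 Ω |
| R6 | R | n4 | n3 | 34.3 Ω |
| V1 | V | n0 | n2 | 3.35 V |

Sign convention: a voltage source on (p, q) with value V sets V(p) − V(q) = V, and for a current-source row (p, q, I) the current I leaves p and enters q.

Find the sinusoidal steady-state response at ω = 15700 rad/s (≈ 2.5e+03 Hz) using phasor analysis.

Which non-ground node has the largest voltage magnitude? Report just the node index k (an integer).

MNA unknowns: 5 node voltages V₁..V_5 plus 1 source current (V1)
R1: Y=0.4348+0.000j on G[5,3]
C1: Y=0.000+0.04082j on G[0,1]
L1: Y=0.000-0.1406j on G[2,1]
R2: Y=0.04608+0.000j on G[3,5]
R3: Y=0.004444+0.000j on G[3,5]
C2: Y=0.000+0.01010j on G[1,4]
I1: z[4]−=0.0021, z[2]+=0.0021
R4: Y=0.04566+0.000j on G[1,5]
R5: Y=0.04926+0.000j on G[2,4]
R6: Y=0.02915+0.000j on G[4,3]
V1: row V0−V2=3.35, i_V1 at 0,2
solve → V1=-4.768+0.1976j, V2=-3.350+0.000j, V3=-4.367+0.07637j, V4=-3.793-0.09718j, V5=-4.402+0.08680j
aux → i_V1=-0.008067-0.1946j

1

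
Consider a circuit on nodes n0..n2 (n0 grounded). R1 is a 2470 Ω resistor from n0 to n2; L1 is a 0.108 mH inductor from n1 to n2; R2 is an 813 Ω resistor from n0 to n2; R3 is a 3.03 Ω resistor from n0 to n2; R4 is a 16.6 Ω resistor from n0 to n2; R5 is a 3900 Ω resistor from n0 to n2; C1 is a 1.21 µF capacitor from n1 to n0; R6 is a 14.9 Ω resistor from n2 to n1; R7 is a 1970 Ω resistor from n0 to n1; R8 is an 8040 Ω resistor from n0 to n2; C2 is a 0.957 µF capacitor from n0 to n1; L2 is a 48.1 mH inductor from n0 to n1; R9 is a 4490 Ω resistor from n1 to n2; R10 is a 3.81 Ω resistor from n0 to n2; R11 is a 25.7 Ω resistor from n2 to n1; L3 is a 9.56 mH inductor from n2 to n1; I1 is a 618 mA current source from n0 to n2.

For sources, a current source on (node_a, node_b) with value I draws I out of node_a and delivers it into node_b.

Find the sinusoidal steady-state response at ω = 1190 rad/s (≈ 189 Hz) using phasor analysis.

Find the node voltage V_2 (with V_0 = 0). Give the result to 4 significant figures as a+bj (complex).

Element admittances at ω=1190 rad/s:
  Y(R1) = 0.0004049+0.000j S between n0,n2
  Y(L1) = 0.000-7.781j S between n1,n2
  Y(R2) = 0.001230+0.000j S between n0,n2
  Y(R3) = 0.3300+0.000j S between n0,n2
  Y(R4) = 0.06024+0.000j S between n0,n2
  Y(R5) = 0.0002564+0.000j S between n0,n2
  Y(C1) = 0.000+0.001440j S between n1,n0
  Y(R6) = 0.06711+0.000j S between n2,n1
  Y(R7) = 0.0005076+0.000j S between n0,n1
  Y(R8) = 0.0001244+0.000j S between n0,n2
  Y(C2) = 0.000+0.001139j S between n0,n1
  Y(L2) = 0.000-0.01747j S between n0,n1
  Y(R9) = 0.0002227+0.000j S between n1,n2
  Y(R10) = 0.2625+0.000j S between n0,n2
  Y(R11) = 0.03891+0.000j S between n2,n1
  Y(L3) = 0.000-0.08790j S between n2,n1
  I1: injects 0.618 A into n2 (from n0)
Assemble and solve the 2×2 MNA system:
  V(n1)=0.9409+0.02131j  V(n2)=0.9426+0.02138j

0.9426+0.02138j V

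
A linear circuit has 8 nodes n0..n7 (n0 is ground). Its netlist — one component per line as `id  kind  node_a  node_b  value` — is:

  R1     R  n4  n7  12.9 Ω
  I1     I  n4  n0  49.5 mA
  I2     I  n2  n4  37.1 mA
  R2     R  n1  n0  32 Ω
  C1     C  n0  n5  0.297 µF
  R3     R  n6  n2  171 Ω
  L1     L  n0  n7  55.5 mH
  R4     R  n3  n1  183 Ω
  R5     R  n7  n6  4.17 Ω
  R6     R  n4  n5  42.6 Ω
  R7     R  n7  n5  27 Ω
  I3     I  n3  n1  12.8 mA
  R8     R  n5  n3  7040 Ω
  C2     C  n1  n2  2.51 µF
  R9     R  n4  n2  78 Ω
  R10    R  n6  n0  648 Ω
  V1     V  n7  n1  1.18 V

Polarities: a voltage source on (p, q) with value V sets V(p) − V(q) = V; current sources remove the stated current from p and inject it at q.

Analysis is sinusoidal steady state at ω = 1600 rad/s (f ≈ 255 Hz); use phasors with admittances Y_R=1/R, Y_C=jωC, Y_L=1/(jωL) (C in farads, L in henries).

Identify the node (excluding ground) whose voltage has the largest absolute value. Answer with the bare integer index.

3

Apply KCL at each of the 7 non-ground nodes and solve the resulting linear system.
Node n1: branches {R2, R4, I3, C2, V1} → V_1 = -1.526-0.1117j
Node n2: branches {I2, R3, C2, R9} → V_2 = -2.565+0.1353j
Node n3: branches {R4, I3, R8} → V_3 = -3.783-0.1113j
Node n4: branches {R1, I1, I2, R6, R9} → V_4 = -0.7377-0.08055j
Node n5: branches {C1, R6, R7, R8} → V_5 = -0.5062-0.09566j
Node n6: branches {R3, R5, R10} → V_6 = -0.3960-0.1051j
Node n7: branches {R1, L1, R5, R7, V1} → V_7 = -0.3457-0.1117j
Source currents: i(V1)=-0.04715+0.0006814j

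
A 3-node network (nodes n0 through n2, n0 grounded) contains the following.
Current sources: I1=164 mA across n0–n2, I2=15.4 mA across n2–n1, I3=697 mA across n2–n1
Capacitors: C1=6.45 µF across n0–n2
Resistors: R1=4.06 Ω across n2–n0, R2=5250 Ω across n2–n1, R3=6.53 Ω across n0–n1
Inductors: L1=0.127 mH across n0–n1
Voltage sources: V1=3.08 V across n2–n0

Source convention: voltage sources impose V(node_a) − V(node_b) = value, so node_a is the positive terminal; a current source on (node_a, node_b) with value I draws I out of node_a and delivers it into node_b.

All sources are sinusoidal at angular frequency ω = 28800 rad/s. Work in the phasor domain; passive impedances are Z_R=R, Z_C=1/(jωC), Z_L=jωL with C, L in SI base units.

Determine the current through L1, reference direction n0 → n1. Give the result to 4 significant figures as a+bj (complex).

Element admittances at ω=28800 rad/s:
  I1: injects 0.164 A into n2 (from n0)
  Y(C1) = 0.000+0.1858j S between n0,n2
  Y(R1) = 0.2463+0.000j S between n2,n0
  Y(R2) = 0.0001905+0.000j S between n2,n1
  I2: injects 0.0154 A into n1 (from n2)
  Y(L1) = 0.000-0.2734j S between n0,n1
  I3: injects 0.697 A into n1 (from n2)
  Y(R3) = 0.1531+0.000j S between n0,n1
  V1: constraint V(n2)−V(n0) = 3.08
Assemble and solve the 3×3 MNA system:
  V(n1)=1.113+1.984j  V(n2)=3.080+0.000j
  i(V1)=-1.307-0.5718j

-0.5424+0.3042j A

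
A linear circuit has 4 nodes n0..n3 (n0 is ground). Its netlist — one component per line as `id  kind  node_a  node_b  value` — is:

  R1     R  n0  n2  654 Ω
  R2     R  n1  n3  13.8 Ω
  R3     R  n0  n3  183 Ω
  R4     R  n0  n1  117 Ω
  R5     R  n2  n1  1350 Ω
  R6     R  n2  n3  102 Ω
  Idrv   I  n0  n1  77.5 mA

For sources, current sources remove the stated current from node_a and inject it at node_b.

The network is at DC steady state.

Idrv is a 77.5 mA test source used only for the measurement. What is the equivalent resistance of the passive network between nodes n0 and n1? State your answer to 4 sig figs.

R_eq = 67.64 Ω

Apply KCL at each of the 3 non-ground nodes and solve the resulting linear system.
Node n1: branches {R2, R4, R5, Idrv} → V_1 = 5.242
Node n2: branches {R1, R5, R6} → V_2 = 4.221
Node n3: branches {R2, R3, R6} → V_3 = 4.802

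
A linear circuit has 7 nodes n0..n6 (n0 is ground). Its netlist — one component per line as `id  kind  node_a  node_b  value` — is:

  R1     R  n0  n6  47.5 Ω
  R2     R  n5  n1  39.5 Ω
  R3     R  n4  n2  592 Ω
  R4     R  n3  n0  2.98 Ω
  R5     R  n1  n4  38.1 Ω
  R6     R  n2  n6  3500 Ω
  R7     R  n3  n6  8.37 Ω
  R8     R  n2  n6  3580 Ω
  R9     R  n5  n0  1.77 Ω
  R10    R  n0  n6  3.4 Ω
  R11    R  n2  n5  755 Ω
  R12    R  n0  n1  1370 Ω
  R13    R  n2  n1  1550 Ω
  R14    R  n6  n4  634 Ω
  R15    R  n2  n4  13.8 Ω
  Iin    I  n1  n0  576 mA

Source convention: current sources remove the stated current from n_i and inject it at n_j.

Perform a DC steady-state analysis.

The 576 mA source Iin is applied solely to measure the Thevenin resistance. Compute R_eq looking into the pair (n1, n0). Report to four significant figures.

R_eq = 35.85 Ω

Apply KCL at each of the 6 non-ground nodes and solve the resulting linear system.
Node n1: branches {R2, R5, R12, R13, Iin} → V_1 = -20.65
Node n2: branches {R3, R6, R8, R11, R13, R15} → V_2 = -17.96
Node n3: branches {R4, R7} → V_3 = -0.02534
Node n4: branches {R3, R5, R14, R15} → V_4 = -18.38
Node n5: branches {R2, R9, R11} → V_5 = -0.9239
Node n6: branches {R1, R6, R7, R8, R10, R14} → V_6 = -0.09652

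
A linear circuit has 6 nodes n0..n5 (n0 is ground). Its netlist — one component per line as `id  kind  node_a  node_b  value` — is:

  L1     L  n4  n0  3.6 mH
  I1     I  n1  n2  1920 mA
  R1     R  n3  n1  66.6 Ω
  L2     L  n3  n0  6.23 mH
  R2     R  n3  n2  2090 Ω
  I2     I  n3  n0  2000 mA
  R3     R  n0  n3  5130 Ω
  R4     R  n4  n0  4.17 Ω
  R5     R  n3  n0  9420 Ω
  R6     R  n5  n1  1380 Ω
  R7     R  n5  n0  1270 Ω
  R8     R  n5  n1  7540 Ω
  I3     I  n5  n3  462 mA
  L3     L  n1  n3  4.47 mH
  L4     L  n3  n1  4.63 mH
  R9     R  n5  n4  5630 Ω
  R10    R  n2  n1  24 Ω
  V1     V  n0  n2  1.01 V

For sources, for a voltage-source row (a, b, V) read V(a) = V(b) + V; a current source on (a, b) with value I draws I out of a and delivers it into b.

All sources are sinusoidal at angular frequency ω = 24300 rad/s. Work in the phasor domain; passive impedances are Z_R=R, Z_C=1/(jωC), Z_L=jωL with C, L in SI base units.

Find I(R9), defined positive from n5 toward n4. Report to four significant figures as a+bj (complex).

Element admittances at ω=24300 rad/s:
  Y(L1) = 0.000-0.01143j S between n4,n0
  I1: injects 1.92 A into n2 (from n1)
  Y(R1) = 0.01502+0.000j S between n3,n1
  Y(L2) = 0.000-0.006605j S between n3,n0
  Y(R2) = 0.0004785+0.000j S between n3,n2
  I2: injects 2 A into n0 (from n3)
  Y(R3) = 0.0001949+0.000j S between n0,n3
  Y(R4) = 0.2398+0.000j S between n4,n0
  Y(R5) = 0.0001062+0.000j S between n3,n0
  Y(R6) = 0.0007246+0.000j S between n5,n1
  Y(R7) = 0.0007874+0.000j S between n5,n0
  Y(R8) = 0.0001326+0.000j S between n5,n1
  I3: injects 0.462 A into n3 (from n5)
  Y(L3) = 0.000-0.009206j S between n1,n3
  Y(L4) = 0.000-0.008888j S between n3,n1
  Y(R9) = 0.0001776+0.000j S between n5,n4
  Y(R10) = 0.04167+0.000j S between n2,n1
  V1: constraint V(n0)−V(n2) = 1.01
Assemble and solve the 6×6 MNA system:
  V(n1)=-76.92-12.69j  V(n2)=-1.010+0.000j  V(n3)=-88.24-61.92j  V(n4)=-0.2137-0.01460j  V(n5)=-289.7-5.972j
  i(V1)=1.285+0.5584j

-0.05142-0.001058j A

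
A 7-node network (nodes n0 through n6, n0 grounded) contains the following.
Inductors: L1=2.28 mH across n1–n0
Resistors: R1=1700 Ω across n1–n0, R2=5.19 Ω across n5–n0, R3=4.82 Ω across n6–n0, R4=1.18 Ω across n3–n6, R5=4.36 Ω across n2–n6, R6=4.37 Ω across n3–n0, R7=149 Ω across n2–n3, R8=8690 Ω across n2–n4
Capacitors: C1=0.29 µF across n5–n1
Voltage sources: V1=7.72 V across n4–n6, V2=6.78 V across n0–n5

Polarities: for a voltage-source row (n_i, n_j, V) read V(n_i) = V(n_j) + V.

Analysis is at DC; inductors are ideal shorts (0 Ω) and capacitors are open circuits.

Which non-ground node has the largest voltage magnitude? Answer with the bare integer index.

MNA unknowns: 6 node voltages V₁..V_6 plus 3 source currents (L1, V1, V2)
L1: row V1−V0=0, i_L1 at 1,0
R1: Y=0.0005882 on G[1,0]
R2: Y=0.1927 on G[5,0]
C1: Y=0.000 on G[5,1]
R3: Y=0.2075 on G[6,0]
R4: Y=0.8475 on G[3,6]
R5: Y=0.2294 on G[2,6]
R6: Y=0.2288 on G[3,0]
R7: Y=0.006711 on G[2,3]
R8: Y=0.0001151 on G[2,4]
V1: row V4−V6=7.72, i_V1 at 4,6
V2: row V0−V5=6.78, i_V2 at 0,5
solve → V1=0.000, V2=0.003748, V3=1.247e-05, V4=7.720, V5=-6.780, V6=-1.375e-05
aux → i_L1=0.000, i_V1=-0.0008879, i_V2=-1.306

4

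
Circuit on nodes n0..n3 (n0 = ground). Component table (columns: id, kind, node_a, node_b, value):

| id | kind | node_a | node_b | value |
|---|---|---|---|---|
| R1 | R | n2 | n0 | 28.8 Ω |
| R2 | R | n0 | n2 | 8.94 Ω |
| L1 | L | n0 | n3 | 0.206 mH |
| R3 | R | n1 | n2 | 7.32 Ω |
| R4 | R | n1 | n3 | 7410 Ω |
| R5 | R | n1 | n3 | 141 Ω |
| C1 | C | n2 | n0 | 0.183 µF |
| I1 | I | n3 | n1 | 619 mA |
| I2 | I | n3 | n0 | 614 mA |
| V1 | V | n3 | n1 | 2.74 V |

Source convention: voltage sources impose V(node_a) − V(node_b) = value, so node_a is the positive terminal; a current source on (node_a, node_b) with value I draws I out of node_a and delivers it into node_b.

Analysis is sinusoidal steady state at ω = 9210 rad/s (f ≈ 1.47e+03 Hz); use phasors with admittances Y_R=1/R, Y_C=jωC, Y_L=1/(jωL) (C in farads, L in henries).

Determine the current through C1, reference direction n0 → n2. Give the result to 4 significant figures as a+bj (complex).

-0.0006232+0.002319j A

Element admittances at ω=9210 rad/s:
  Y(R1) = 0.03472+0.000j S between n2,n0
  Y(R2) = 0.1119+0.000j S between n0,n2
  Y(L1) = 0.000-0.5271j S between n0,n3
  Y(R3) = 0.1366+0.000j S between n1,n2
  Y(R4) = 0.0001350+0.000j S between n1,n3
  Y(R5) = 0.007092+0.000j S between n1,n3
  Y(C1) = 0.000+0.001685j S between n2,n0
  I1: injects 0.619 A into n1 (from n3)
  I2: injects 0.614 A into n0 (from n3)
  V1: constraint V(n3)−V(n1) = 2.74
Assemble and solve the 4×4 MNA system:
  V(n1)=-2.847-0.7835j  V(n2)=-1.376-0.3698j  V(n3)=-0.1072-0.7835j
  i(V1)=-0.8398-0.05652j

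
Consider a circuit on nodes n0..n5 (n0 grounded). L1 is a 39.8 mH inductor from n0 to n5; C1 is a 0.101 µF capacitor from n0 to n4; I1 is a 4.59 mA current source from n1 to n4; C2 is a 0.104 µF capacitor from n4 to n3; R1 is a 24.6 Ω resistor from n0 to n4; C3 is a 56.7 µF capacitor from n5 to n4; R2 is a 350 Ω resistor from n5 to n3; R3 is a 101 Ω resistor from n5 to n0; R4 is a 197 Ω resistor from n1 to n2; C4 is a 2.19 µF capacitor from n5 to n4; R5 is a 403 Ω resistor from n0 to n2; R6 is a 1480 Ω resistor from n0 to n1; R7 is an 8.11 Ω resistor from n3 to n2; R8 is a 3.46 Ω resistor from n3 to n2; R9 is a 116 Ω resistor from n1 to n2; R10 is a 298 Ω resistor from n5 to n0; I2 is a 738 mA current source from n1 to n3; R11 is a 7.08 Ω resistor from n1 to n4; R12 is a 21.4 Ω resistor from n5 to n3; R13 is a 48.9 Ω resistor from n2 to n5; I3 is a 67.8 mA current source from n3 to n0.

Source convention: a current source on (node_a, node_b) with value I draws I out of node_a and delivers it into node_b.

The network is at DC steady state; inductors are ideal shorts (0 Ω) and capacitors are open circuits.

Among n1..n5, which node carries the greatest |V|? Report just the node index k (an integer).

1

Apply KCL at each of the 5 non-ground nodes and solve the resulting linear system.
Node n1: branches {I1, R4, R6, R9, I2, R11} → V_1 = -14.62
Node n2: branches {R4, R5, R7, R8, R9, R13} → V_2 = 4.920
Node n3: branches {C2, R2, R7, R8, I2, R12, I3} → V_3 = 5.843
Node n4: branches {C1, I1, C2, R1, C3, C4, R11} → V_4 = -11.33
Node n5: branches {L1, C3, R2, R3, C4, R10, R12, R13} → V_5 = 0.000
Source currents: i(L1)=-0.3903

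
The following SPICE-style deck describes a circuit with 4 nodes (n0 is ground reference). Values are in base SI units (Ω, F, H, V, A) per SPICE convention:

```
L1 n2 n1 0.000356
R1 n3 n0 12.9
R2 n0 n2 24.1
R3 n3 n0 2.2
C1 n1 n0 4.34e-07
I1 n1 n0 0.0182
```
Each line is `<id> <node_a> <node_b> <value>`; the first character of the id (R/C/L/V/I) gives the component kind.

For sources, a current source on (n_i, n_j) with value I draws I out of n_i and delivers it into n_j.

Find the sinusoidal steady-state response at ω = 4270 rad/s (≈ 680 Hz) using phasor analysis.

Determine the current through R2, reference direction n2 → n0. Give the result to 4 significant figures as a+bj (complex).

Element admittances at ω=4270 rad/s:
  Y(L1) = 0.000-0.6578j S between n2,n1
  Y(R1) = 0.07752+0.000j S between n3,n0
  Y(R2) = 0.04149+0.000j S between n0,n2
  Y(R3) = 0.4545+0.000j S between n3,n0
  Y(C1) = 0.000+0.001853j S between n1,n0
  I1: injects 0.0182 A into n0 (from n1)
Assemble and solve the 3×3 MNA system:
  V(n1)=-0.4402-0.008028j  V(n2)=-0.4390+0.01966j  V(n3)=0.000+0.000j

-0.01821+0.0008158j A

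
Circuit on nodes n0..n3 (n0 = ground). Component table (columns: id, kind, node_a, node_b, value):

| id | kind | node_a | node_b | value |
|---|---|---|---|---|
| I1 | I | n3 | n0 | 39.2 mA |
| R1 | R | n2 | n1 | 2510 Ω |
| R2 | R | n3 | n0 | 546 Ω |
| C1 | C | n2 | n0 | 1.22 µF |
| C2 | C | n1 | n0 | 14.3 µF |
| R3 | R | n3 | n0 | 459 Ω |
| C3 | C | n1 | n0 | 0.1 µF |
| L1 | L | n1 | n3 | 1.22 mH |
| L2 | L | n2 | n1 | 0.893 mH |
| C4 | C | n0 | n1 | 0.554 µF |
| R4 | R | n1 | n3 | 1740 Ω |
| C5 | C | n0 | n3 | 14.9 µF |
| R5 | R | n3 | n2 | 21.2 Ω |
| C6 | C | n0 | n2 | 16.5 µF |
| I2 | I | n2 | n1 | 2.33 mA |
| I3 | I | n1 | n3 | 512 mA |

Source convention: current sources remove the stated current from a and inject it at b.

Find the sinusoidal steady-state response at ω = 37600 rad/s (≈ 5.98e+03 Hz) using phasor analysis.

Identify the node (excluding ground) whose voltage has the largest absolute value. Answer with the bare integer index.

Apply KCL at each of the 3 non-ground nodes and solve the resulting linear system.
Node n1: branches {R1, C2, C3, L1, L2, C4, R4, I2, I3} → V_1 = -0.002980+1.040j
Node n2: branches {R1, C1, L2, R5, C6, I2} → V_2 = -0.06223-0.05584j
Node n3: branches {I1, R2, R3, L1, R4, C5, R5, I3} → V_3 = 0.08349-0.9067j

1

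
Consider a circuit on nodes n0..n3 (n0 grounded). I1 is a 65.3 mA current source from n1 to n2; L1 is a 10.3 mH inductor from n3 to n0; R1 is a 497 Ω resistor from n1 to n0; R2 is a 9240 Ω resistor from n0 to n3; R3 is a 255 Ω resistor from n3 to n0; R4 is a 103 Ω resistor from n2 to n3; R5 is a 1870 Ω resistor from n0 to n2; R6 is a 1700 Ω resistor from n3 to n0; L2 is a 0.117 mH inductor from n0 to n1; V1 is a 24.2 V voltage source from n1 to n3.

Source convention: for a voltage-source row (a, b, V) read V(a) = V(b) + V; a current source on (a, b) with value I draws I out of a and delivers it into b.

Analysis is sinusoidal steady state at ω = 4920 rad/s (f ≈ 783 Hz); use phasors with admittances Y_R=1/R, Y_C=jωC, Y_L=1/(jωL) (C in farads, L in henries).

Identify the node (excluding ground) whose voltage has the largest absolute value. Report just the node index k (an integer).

Element admittances at ω=4920 rad/s:
  I1: injects 0.0653 A into n2 (from n1)
  Y(L1) = 0.000-0.01973j S between n3,n0
  Y(R1) = 0.002012+0.000j S between n1,n0
  Y(R2) = 0.0001082+0.000j S between n0,n3
  Y(R3) = 0.003922+0.000j S between n3,n0
  Y(R4) = 0.009709+0.000j S between n2,n3
  Y(R5) = 0.0005348+0.000j S between n0,n2
  Y(R6) = 0.0005882+0.000j S between n3,n0
  Y(L2) = 0.000-1.737j S between n0,n1
  V1: constraint V(n1)−V(n3) = 24.2
Assemble and solve the 4×4 MNA system:
  V(n1)=0.2721+0.06754j  V(n2)=-16.30+0.06402j  V(n3)=-23.93+0.06754j
  i(V1)=-0.1832+0.4725j

3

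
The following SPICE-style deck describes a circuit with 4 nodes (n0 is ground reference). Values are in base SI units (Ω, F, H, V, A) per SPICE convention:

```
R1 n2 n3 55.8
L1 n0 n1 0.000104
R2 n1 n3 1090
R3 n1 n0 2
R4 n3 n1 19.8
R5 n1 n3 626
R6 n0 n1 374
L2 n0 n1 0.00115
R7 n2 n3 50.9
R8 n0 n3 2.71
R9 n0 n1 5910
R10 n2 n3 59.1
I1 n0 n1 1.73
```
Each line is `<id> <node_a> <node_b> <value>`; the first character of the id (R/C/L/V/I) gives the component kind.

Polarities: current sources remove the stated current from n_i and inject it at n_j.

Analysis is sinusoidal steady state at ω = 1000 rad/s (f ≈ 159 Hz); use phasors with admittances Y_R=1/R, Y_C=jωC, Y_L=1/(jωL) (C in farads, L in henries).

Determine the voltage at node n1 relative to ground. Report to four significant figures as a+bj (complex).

MNA unknowns: 3 node voltages V₁..V_3
R1: Y=0.01792+0.000j on G[2,3]
L1: Y=0.000-9.615j on G[0,1]
R2: Y=0.0009174+0.000j on G[1,3]
R3: Y=0.5000+0.000j on G[1,0]
R4: Y=0.05051+0.000j on G[3,1]
R5: Y=0.001597+0.000j on G[1,3]
R6: Y=0.002674+0.000j on G[0,1]
L2: Y=0.000-0.8696j on G[0,1]
R7: Y=0.01965+0.000j on G[2,3]
R8: Y=0.3690+0.000j on G[0,3]
R9: Y=0.0001692+0.000j on G[0,1]
R10: Y=0.01692+0.000j on G[2,3]
I1: z[0]−=1.73, z[1]+=1.73
solve → V1=0.008619+0.1645j, V2=0.001083+0.02067j, V3=0.001083+0.02067j

0.008619+0.1645j V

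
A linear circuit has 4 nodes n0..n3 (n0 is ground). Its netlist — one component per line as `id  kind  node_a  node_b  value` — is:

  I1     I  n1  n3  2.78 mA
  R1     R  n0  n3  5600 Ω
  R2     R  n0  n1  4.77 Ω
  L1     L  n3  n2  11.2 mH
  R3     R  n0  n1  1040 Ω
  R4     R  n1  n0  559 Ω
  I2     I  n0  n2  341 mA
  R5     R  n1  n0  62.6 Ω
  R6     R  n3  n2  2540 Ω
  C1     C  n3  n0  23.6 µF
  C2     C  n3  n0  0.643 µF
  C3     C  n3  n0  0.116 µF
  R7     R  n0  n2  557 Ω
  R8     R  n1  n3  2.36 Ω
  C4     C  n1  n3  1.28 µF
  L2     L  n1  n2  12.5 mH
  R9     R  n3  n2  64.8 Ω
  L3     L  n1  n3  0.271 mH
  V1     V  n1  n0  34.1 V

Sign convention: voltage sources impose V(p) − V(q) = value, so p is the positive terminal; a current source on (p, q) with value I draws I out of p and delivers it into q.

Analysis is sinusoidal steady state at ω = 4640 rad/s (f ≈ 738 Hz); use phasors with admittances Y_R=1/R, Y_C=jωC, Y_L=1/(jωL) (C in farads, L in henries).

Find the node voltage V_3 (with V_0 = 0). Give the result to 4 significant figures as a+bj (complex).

38.21-2.321j V

Apply KCL at each of the 3 non-ground nodes and solve the resulting linear system.
Node n1: branches {I1, R2, R3, R4, R5, R8, C4, L2, L3, V1} → V_1 = 34.10+0.000j
Node n2: branches {L1, I2, R6, R7, L2, R9} → V_2 = 39.90+5.428j
Node n3: branches {I1, R1, L1, R6, C1, C2, C3, R8, C4, R9, L3} → V_3 = 38.21-2.321j
Source currents: i(V1)=-7.787-4.328j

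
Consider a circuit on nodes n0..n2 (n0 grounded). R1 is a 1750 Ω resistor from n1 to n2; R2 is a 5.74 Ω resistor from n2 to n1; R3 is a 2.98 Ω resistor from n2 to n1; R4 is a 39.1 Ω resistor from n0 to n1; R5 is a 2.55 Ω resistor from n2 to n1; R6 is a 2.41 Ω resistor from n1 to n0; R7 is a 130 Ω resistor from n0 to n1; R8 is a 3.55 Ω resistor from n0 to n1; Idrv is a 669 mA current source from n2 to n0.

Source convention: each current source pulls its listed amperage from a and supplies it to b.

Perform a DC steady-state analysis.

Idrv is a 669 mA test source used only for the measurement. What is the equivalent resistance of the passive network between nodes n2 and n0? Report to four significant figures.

Element admittances at DC:
  Y(R1) = 0.0005714 S between n1,n2
  Y(R2) = 0.1742 S between n2,n1
  Y(R3) = 0.3356 S between n2,n1
  Y(R4) = 0.02558 S between n0,n1
  Y(R5) = 0.3922 S between n2,n1
  Y(R6) = 0.4149 S between n1,n0
  Y(R7) = 0.007692 S between n0,n1
  Y(R8) = 0.2817 S between n0,n1
  Idrv: injects 0.669 A into n0 (from n2)
Assemble and solve the 2×2 MNA system:
  V(n1)=-0.9166  V(n2)=-1.658

R_eq = 2.478 Ω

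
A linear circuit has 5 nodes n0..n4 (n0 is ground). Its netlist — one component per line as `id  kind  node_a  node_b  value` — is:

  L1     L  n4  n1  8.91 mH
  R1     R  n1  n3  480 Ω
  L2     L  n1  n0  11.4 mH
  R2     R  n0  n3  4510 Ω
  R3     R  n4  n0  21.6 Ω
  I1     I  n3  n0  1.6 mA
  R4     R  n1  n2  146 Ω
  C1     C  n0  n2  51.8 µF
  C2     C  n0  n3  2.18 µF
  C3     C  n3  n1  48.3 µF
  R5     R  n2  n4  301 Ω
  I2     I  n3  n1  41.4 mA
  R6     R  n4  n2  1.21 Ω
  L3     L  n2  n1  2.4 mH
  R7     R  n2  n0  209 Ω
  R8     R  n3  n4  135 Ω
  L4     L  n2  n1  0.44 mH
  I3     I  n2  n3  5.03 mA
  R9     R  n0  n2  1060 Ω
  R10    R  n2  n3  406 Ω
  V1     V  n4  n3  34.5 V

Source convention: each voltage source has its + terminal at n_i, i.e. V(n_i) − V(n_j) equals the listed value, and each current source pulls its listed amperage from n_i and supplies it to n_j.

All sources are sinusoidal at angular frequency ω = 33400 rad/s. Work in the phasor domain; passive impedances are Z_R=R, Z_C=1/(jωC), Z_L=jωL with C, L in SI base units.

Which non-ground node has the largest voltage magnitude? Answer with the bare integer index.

1

Apply KCL at each of the 4 non-ground nodes and solve the resulting linear system.
Node n1: branches {L1, R1, L2, R4, C3, I2, L3, L4} → V_1 = -34.73-0.8457j
Node n2: branches {R4, C1, R5, R6, L3, R7, L4, I3, R9, R10} → V_2 = 1.344+0.07130j
Node n3: branches {R1, R2, I1, C2, C3, I2, R8, I3, R10, V1} → V_3 = -32.80-0.6168j
Node n4: branches {L1, R3, R5, R6, R8, V1} → V_4 = 1.699-0.6168j
Source currents: i(V1)=-0.6294+0.7219j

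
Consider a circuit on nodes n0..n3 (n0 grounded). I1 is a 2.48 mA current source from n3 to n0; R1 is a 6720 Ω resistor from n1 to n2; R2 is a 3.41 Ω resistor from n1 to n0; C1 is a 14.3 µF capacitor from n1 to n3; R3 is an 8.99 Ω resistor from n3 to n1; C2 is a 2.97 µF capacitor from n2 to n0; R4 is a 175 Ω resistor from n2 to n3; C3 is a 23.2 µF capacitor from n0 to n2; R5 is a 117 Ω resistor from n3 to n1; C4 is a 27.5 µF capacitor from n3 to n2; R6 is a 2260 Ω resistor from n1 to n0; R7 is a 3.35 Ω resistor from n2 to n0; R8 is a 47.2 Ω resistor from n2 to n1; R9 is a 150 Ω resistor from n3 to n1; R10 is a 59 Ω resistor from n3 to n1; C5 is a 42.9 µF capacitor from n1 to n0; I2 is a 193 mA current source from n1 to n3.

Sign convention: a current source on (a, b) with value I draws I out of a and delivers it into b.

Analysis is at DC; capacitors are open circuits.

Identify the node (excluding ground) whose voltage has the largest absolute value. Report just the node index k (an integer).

Apply KCL at each of the 3 non-ground nodes and solve the resulting linear system.
Node n1: branches {R1, R2, C1, R3, R5, R6, R8, R9, R10, C5, I2} → V_1 = -0.02884
Node n2: branches {R1, C2, R4, C3, C4, R7, R8} → V_2 = 0.02006
Node n3: branches {I1, C1, R3, R4, R5, C4, R9, R10, I2} → V_3 = 1.251

3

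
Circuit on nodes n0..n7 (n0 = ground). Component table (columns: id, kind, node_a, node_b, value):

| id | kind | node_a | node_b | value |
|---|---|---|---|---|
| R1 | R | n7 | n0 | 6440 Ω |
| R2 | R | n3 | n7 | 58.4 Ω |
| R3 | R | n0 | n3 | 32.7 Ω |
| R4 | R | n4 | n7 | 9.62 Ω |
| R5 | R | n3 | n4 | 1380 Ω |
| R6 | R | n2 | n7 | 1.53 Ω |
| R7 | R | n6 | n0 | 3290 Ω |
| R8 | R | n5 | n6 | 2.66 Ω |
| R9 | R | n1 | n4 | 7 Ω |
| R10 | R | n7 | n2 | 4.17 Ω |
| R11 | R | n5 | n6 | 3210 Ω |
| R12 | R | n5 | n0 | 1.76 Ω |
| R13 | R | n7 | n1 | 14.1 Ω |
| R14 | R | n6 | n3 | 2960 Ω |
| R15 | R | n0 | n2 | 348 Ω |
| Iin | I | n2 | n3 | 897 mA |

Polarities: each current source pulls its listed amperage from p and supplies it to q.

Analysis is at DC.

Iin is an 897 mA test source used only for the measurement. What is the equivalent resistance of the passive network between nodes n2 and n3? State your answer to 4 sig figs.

R_eq = 49.39 Ω

Element admittances at DC:
  Y(R1) = 0.0001553 S between n7,n0
  Y(R2) = 0.01712 S between n3,n7
  Y(R3) = 0.03058 S between n0,n3
  Y(R4) = 0.1040 S between n4,n7
  Y(R5) = 0.0007246 S between n3,n4
  Y(R6) = 0.6536 S between n2,n7
  Y(R7) = 0.0003040 S between n6,n0
  Y(R8) = 0.3759 S between n5,n6
  Y(R9) = 0.1429 S between n1,n4
  Y(R10) = 0.2398 S between n7,n2
  Y(R11) = 0.0003115 S between n5,n6
  Y(R12) = 0.5682 S between n5,n0
  Y(R13) = 0.07092 S between n7,n1
  Y(R14) = 0.0003378 S between n6,n3
  Y(R15) = 0.002874 S between n0,n2
  Iin: injects 0.897 A into n3 (from n2)
Assemble and solve the 7×7 MNA system:
  V(n1)=-39.34  V(n2)=-40.35  V(n3)=3.949  V(n4)=-39.27  V(n5)=0.002341  V(n6)=0.005877  V(n7)=-39.48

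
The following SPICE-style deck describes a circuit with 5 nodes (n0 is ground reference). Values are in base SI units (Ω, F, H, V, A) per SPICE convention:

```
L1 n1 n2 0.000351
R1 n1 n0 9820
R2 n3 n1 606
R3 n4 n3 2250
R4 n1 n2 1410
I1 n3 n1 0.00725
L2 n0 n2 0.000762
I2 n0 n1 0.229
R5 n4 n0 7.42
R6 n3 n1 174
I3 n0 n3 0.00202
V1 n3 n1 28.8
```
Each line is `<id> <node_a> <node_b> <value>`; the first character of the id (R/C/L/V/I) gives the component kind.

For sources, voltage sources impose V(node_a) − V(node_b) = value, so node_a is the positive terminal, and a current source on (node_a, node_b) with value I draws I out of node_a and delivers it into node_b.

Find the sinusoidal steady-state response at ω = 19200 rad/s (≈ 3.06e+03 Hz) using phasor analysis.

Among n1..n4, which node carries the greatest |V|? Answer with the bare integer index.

MNA unknowns: 4 node voltages V₁..V_4 plus 1 source current (V1)
L1: Y=0.000-0.1484j on G[1,2]
R1: Y=0.0001018+0.000j on G[1,0]
R2: Y=0.001650+0.000j on G[3,1]
R3: Y=0.0004444+0.000j on G[4,3]
R4: Y=0.0007092+0.000j on G[1,2]
I1: z[3]−=0.00725, z[1]+=0.00725
L2: Y=0.000-0.06835j on G[0,2]
I2: z[0]−=0.229, z[1]+=0.229
R5: Y=0.1348+0.000j on G[4,0]
R6: Y=0.005747+0.000j on G[3,1]
I3: z[0]−=0.00202, z[3]+=0.00202
V1: row V3−V1=28.8, i_V1 at 3,1
solve → V1=0.06132+4.663j, V2=0.03717+3.193j, V3=28.86+4.663j, V4=0.09487+0.01533j
aux → i_V1=-0.2311-0.002066j

3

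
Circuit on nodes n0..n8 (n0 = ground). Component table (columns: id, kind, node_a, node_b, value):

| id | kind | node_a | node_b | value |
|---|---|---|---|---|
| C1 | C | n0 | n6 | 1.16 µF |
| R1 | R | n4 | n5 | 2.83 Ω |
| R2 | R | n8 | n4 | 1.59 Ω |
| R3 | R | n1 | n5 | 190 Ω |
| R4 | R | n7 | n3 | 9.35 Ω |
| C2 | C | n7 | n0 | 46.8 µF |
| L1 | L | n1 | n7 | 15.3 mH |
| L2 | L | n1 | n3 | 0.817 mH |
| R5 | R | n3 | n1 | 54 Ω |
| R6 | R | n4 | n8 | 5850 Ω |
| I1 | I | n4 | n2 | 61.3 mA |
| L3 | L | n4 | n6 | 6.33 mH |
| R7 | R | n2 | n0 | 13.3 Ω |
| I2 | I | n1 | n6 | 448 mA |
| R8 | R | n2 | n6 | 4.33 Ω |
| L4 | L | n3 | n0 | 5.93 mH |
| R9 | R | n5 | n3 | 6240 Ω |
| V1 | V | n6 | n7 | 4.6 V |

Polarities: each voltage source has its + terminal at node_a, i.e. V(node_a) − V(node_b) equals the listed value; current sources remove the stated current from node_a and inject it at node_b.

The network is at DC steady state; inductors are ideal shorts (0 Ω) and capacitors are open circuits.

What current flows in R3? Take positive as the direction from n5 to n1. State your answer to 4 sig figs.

0.02384 A

MNA unknowns: 8 node voltages V₁..V_8 plus 5 source currents (L1, L2, L3, L4, V1)
C1: Y=0.000 on G[0,6]
R1: Y=0.3534 on G[4,5]
R2: Y=0.6289 on G[8,4]
R3: Y=0.005263 on G[1,5]
R4: Y=0.1070 on G[7,3]
C2: Y=0.000 on G[7,0]
L1: row V1−V7=0, i_L1 at 1,7
L2: row V1−V3=0, i_L2 at 1,3
R5: Y=0.01852 on G[3,1]
R6: Y=0.0001709 on G[4,8]
I1: z[4]−=0.0613, z[2]+=0.0613
L3: row V4−V6=0, i_L3 at 4,6
R7: Y=0.07519 on G[2,0]
I2: z[1]−=0.448, z[6]+=0.448
R8: Y=0.2309 on G[2,6]
L4: row V3−V0=0, i_L4 at 3,0
R9: Y=0.0001603 on G[5,3]
V1: row V6−V7=4.6, i_V1 at 6,7
solve → V1=0.000, V2=3.670, V3=0.000, V4=4.600, V5=4.530, V6=4.600, V7=0.000, V8=4.600
aux → i_L1=-0.1475, i_L2=-0.2767, i_L3=-0.08587, i_L4=-0.2760, i_V1=0.1475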